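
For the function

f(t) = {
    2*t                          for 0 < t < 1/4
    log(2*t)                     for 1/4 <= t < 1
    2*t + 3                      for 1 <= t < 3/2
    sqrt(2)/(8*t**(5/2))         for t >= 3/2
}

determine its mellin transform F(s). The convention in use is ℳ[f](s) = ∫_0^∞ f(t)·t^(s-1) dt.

back out the common scale on t: t on [0, 1/2); log(t) on [1/2, 2); t + 3 on [2, 3); …
linearity at 1/4, 1, 3/2 turns ℳ[f](s) into 4 summed integrals
∫ over [0, 1/4) of 2*t·t^(s-1) joins the sum
for t in [1/4, 1): the term is ∫ log(2*t)·t^(s-1)
for t in [1, 3/2): the term is ∫ (2*t + 3)·t^(s-1)
[3/2, ∞) adds the kernel integral of sqrt(2)/(8*t**(5/2))

(-270*2**(2*s)*s**2*(2*s - 5) + 54*2**(2*s)*s*(s + 1)*(2*s - 5)*log(2) - 162*2**(2*s)*s*(2*s - 5) - 54*2**(2*s)*(s + 1)*(2*s - 5) - 4*sqrt(3)*6**s*s**2*(s + 1) + 324*6**s*s**2*(2*s - 5) + 162*6**s*s*(2*s - 5) + 27*s**2*(2*s - 5) + 54*s*(s + 1)*(2*s - 5)*log(2) + (2*s - 5)*(54*s + 54))/(54*2**(2*s)*s**2*(s + 1)*(2*s - 5))
  -1 < Re(s) < 5/2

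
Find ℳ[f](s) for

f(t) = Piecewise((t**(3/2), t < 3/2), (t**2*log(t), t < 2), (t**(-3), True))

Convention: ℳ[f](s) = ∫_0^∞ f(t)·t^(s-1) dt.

strip the shared t-power: sqrt(t) on [0, 3/2); t*log(t) on [3/2, 2); t**(-4) on [2, ∞)
treat the 3 regions marked off by 3/2, 2 separately and sum
piece [0, 3/2): integrate t**(3/2) against the kernel
over [3/2, 2), the kernel integral of t**2*log(t) enters the sum
the [2, ∞) slice contributes ∫ t**(-3)·t^(s-1) dt

(-32*2**(2*s)*(s - 3)*(2*s + 3) + 3**s*(s - 3)*(s + 1)*(2*s + 3)*(-18*log(3) + 18*log(2)) + 3**s*(s - 3)*(2*s + 3)*(-18*log(3) + 18*log(2)) + 18*3**s*(s - 3)*(2*s + 3) + 12*3**s*sqrt(6)*(s - 3)*(2*s + (s + 1)**2 + 3) + 32*4**s*(s - 3)*(s + 1)*(2*s + 3)*log(2) + 32*4**s*(s - 3)*(2*s + 3)*log(2) - 4**s*(2*s + 3)*(2*s + (s + 1)**2 + 3))/(8*2**s*(s - 3)*(2*s + 3)*(2*s + (s + 1)**2 + 3))
  -3/2 < Re(s) < 3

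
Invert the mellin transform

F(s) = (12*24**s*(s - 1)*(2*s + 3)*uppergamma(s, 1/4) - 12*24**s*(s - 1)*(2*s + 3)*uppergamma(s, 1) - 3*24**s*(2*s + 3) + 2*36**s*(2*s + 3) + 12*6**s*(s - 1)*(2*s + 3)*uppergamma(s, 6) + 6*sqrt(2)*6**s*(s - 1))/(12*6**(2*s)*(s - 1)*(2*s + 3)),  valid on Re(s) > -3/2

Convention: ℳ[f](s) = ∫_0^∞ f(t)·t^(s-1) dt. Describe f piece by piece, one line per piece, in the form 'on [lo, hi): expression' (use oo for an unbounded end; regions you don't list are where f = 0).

peel off the common scale on t: 2*sqrt(2)*t**(3/2) on [0, 1/4); exp(-t) on [1/4, 1); 1/(4*t) on [1, 3/2); …
the common scale on t comes off first: t**(3/2) on [0, 1/2); exp(-t/2) on [1/2, 2); 1/(2*t) on [2, 3); …
along the cuts 1/6, 2/3, 1, ℳ[f](s) splits into 4 integrals
[0, 1/6) adds the kernel integral of 3*sqrt(3)*t**(3/2)
piece [1/6, 2/3): integrate exp(-3*t/2) against the kernel
[2/3, 1) adds the kernel integral of 1/(6*t)
for t in [1, ∞): the term is ∫ exp(-6*t)·t^(s-1)

on [0, 1/6): 3*sqrt(3)*t**(3/2)
on [1/6, 2/3): exp(-3*t/2)
on [2/3, 1): 1/(6*t)
on [1, oo): exp(-6*t)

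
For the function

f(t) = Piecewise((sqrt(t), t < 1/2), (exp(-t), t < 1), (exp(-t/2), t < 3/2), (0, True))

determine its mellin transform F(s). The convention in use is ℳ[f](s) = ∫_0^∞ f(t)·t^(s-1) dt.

(2**s*(2*s + 1)*uppergamma(s, 1/2) - 2**s*(2*s + 1)*uppergamma(s, 1) + 4**s*(2*s + 1)*uppergamma(s, 1/2) - 4**s*(2*s + 1)*uppergamma(s, 3/4) + sqrt(2))/(2**s*(2*s + 1))
  Re(s) > -1/2

f breaks at 1/2, 1 into 3 integrals to sum
on [0, 1/2) integrate f = sqrt(t) against the kernel
the [1/2, 1) slice contributes ∫ exp(-t)·t^(s-1) dt
segment [1, 3/2) carries exp(-t/2); integrate it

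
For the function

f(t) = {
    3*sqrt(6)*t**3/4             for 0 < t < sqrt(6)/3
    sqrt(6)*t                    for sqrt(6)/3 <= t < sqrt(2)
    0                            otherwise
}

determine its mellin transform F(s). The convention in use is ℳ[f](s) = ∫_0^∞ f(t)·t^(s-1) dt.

(sqrt(6)/3)**s*(3**(s/2 + 1/2)*(2*s + 6) - s - 5)/((s + 1)*(s + 3))
  Re(s) > -3

back out the power substitution: 3*sqrt(6)*t**(3/2)/4 on [0, 2/3); sqrt(6)*sqrt(t) on [2/3, 2)
invert the common scale on t to get sqrt(2)*t**(3/2)/4 on [0, 2); sqrt(2)*sqrt(t) on [2, 6)
invert the common scale on t to get t**(3/2) on [0, 1); 2*sqrt(t) on [1, 3)
slice at sqrt(6)/3, transform all 2 pieces, and sum them
[0, sqrt(6)/3) adds the kernel integral of 3*sqrt(6)*t**3/4
between sqrt(6)/3 and sqrt(2) the integrand is sqrt(6)*t·t^(s-1)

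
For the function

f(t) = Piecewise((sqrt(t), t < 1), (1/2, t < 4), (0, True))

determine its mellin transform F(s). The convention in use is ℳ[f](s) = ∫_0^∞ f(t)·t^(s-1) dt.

(4**s*(2*s + 1)/2 + s - 1/2)/(s*(2*s + 1))
  Re(s) > -1/2

the power substitution comes off first: t on [0, 1); 1/2 on [1, 2)
cuts at 1: linearity sums the 2 kernel integrals
for t in [0, 1): the term is ∫ sqrt(t)·t^(s-1)
segment [1, 4) carries 1/2; integrate it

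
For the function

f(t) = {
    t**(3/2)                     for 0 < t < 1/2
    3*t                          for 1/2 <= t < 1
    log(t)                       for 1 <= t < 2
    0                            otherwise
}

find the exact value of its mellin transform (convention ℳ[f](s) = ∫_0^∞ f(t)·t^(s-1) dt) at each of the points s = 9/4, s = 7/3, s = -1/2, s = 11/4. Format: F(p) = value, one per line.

F(9/4) = -1253*2**(1/4)/1620 - 3*2**(3/4)/52 + 1180/1053 + 16*2**(1/4)*log(2)/9
F(7/3) = -36*2**(1/3)/49 - 9*2**(2/3)/160 + 3*2**(1/6)/184 + 531/490 + 12*2**(1/3)*log(2)/7
F(-1/2) = -5*sqrt(2) - sqrt(2)*log(2) + 21/2
F(11/4) = -8583*2**(3/4)/16456 - 2**(1/4)/20 + 564/605 + 16*2**(3/4)*log(2)/11

linearity at 1/2, 1 turns ℳ[f](s) into 3 summed integrals
on [0, 1/2): add ∫ t**(3/2)·t^(s-1) dt
piece [1/2, 1): integrate 3*t against the kernel
between 1 and 2 the integrand is log(t)·t^(s-1)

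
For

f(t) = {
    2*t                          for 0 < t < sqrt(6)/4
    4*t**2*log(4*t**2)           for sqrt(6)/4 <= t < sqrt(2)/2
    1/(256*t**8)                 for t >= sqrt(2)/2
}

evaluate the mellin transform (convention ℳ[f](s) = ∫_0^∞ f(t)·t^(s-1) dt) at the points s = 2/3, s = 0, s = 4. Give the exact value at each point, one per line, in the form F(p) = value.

invert the common scale on t to get t on [0, sqrt(6)/2); t**2*log(t**2) on [sqrt(6)/2, sqrt(2)); t**(-8) on [sqrt(2), ∞)
reversing the power substitution: sqrt(t) on [0, 3/2); t*log(t) on [3/2, 2); t**(-4) on [2, ∞)
cuts at sqrt(6)/4, sqrt(2)/2: linearity sums the 3 kernel integrals
[0, sqrt(6)/4) adds the kernel integral of 2*t
[sqrt(6)/4, sqrt(2)/2) adds the kernel integral of 4*t**2*log(4*t**2)
on [sqrt(2)/2, ∞): add ∫ 1/(256*t**8)·t^(s-1) dt

F(2/3) = -9*3**(1/3)*log(3)/32 - 195*2**(2/3)/704 + 9*3**(1/3)*log(2)/32 + 27*3**(1/3)/128 + 3*2**(2/3)*log(2)/8 + 3*sqrt(2)*3**(5/6)/20
F(0) = -3*log(3)/4 - 31/128 + 7*log(2)/4 + sqrt(6)/2
F(4) = -9*log(3)/256 - 7/576 + 9*sqrt(6)/640 + 91*log(2)/768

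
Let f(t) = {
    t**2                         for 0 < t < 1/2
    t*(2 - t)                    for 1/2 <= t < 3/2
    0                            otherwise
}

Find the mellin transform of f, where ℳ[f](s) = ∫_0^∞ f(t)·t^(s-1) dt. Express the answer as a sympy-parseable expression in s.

(3*3**s*(s + 1) + 12*3**s - 2*s - 6)/(4*2**s*(s + 1)*(s + 2))
  Re(s) > -2

reversing the shared t-power: t on [0, 1/2); 2 - t on [1/2, 3/2)
f breaks at 1/2 into 2 integrals to sum
on [0, 1/2) integrate f = t**2 against the kernel
segment 1/2 to 3/2 holds t*(2 - t); add its integral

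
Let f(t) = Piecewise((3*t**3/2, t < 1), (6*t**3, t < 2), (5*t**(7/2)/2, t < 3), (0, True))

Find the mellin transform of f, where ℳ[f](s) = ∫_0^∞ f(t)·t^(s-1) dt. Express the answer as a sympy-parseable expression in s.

linearity at 1, 2 turns ℳ[f](s) into 3 summed integrals
over [0, 1), the kernel integral of 3*t**3/2 enters the sum
on [1, 2) integrate f = 6*t**3 against the kernel
[2, 3) adds the kernel integral of 5*t**(7/2)/2

(96*2**s*(2*s + 7) - 80*2**(s + 1/2)*(s + 3) + 270*3**(s + 1/2)*(s + 3) - 18*s - 63)/(2*(s + 3)*(2*s + 7))
  Re(s) > -3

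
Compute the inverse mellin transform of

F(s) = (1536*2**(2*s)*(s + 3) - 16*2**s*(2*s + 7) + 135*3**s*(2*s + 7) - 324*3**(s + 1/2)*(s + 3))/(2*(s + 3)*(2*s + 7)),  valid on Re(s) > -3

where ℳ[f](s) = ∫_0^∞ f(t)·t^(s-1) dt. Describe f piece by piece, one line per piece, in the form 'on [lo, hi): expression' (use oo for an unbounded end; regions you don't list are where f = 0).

cuts at 2, 3: linearity sums the 3 kernel integrals
the [0, 2) slice contributes ∫ 3*t**3/2·t^(s-1) dt
segment 2 to 3 holds 5*t**3/2; add its integral
for t in [3, 4): the term is ∫ 3*t**(7/2)·t^(s-1)

on [0, 2): 3*t**3/2
on [2, 3): 5*t**3/2
on [3, 4): 3*t**(7/2)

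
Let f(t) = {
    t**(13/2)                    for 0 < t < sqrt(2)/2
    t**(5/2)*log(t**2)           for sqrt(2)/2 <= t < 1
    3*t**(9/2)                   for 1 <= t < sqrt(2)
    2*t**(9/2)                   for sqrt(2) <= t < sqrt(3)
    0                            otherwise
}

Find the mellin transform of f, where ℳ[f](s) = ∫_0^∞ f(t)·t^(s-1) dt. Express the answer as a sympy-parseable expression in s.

2**(-s/2 - 9/4)*(-3*2**(s/2 + 13/4)*(2*s + 13)*(16*s - (2*s + 9)**2 + 56) + 2**(s/2 + 21/4)*(2*s + 9)*(2*s + 13) + 2**(s + 11/2)*(2*s + 13)*(16*s - (2*s + 9)**2 + 56) + 4*6**(s/2 + 9/4)*(2*s + 13)*(16*s - (2*s + 9)**2 + 56) - 4*(2*s + 9)**2*(2*s + 13)*log(2) - 16*(2*s + 9)*(2*s + 13) + 16*(2*s + 9)*(2*s + 13)*log(2) + (2*s + 9)*(16*s - (2*s + 9)**2 + 56))/((2*s + 9)*(2*s + 13)*(16*s - (2*s + 9)**2 + 56))
  Re(s) > -13/2

back out the shared t-power: t**6 on [0, sqrt(2)/2); t**2*log(t**2) on [sqrt(2)/2, 1); 3*t**4 on [1, sqrt(2)); …
the power substitution comes off first: t**3 on [0, 1/2); t*log(t) on [1/2, 1); 3*t**2 on [1, 2); …
undo the shared t-power: t on [0, 1/2); log(t)/t on [1/2, 1); 3 on [1, 2); …
slice at sqrt(2)/2, 1, sqrt(2), transform all 4 pieces, and sum them
over [0, sqrt(2)/2), the kernel integral of t**(13/2) enters the sum
between sqrt(2)/2 and 1 the integrand is t**(5/2)*log(t**2)·t^(s-1)
[1, sqrt(2)) adds the kernel integral of 3*t**(9/2)
segment [sqrt(2), sqrt(3)) carries 2*t**(9/2); integrate it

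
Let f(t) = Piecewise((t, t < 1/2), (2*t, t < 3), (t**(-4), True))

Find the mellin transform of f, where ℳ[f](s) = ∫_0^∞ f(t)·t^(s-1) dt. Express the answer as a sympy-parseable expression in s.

(970*6**s*s - 3890*6**s - 81*s + 324)/(162*2**s*(s**2 - 3*s - 4))
  -1 < Re(s) < 4

linearity at 1/2, 3 turns ℳ[f](s) into 3 summed integrals
for t in [0, 1/2): the term is ∫ t·t^(s-1)
on [1/2, 3): add ∫ 2*t·t^(s-1) dt
[3, ∞) adds the kernel integral of t**(-4)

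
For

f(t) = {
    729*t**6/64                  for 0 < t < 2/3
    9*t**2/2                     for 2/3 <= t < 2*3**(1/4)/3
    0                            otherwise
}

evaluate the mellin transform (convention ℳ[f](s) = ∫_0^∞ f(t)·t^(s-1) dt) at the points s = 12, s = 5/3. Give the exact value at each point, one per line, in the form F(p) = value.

remove the common scale on t first: t**6 on [0, 1); 2*t**2 on [1, 3**(1/4))
undo the power substitution: t**3 on [0, 1); 2*t on [1, sqrt(3))
the power substitution comes off first: t**(3/2) on [0, 1); 2*sqrt(t) on [1, 3)
decompose at 2/3; ℳ[f](s) sums the 2 pieces' integrals
on [0, 2/3): add ∫ 729*t**6/64·t^(s-1) dt
between 2/3 and 2*3**(1/4)/3 the integrand is 9*t**2/2·t^(s-1)

F(12) = -22528/33480783 + 4096*sqrt(3)/137781
F(5/3) = 2*2**(2/3)*3**(1/3)*(-35 + 46*3**(11/12))/759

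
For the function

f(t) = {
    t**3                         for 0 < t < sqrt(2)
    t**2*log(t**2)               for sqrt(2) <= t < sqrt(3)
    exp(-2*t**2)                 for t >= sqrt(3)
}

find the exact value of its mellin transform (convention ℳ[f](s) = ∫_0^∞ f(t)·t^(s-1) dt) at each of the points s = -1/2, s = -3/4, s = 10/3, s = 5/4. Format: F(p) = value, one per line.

invert the power substitution to get t**(3/2) on [0, 2); t*log(t) on [2, 3); exp(-2*t) on [3, ∞)
f breaks at sqrt(2), sqrt(3) into 3 integrals to sum
on [0, sqrt(2)): add ∫ t**3·t^(s-1) dt
for t in [sqrt(2), sqrt(3)): the term is ∫ t**2*log(t**2)·t^(s-1)
the [sqrt(3), ∞) slice contributes ∫ exp(-2*t**2)·t^(s-1) dt

F(-1/2) = -8*3**(3/4)/9 - 2*2**(3/4)*log(2)/3 + 2**(1/4)*uppergamma(-1/4, 6)/2 + 4*2**(1/4)/5 + 8*2**(3/4)/9 + 2*3**(3/4)*log(3)/3
F(-3/4) = -32*3**(5/8)/25 - 4*2**(5/8)*log(2)/5 + 2**(3/8)*uppergamma(-3/8, 6)/2 + 8*2**(1/8)/9 + 4*3**(5/8)*log(3)/5 + 32*2**(5/8)/25
F(10/3) = -81*3**(2/3)/128 - 3*2**(2/3)*log(2)/4 + 2**(1/3)*uppergamma(5/3, 6)/8 + 9*2**(2/3)/32 + 24*2**(1/6)/19 + 27*3**(2/3)*log(3)/16
F(5/4) = -96*3**(5/8)/169 - 8*2**(5/8)*log(2)/13 + 2**(3/8)*uppergamma(5/8, 6)/4 + 64*2**(5/8)/169 + 16*2**(1/8)/17 + 12*3**(5/8)*log(3)/13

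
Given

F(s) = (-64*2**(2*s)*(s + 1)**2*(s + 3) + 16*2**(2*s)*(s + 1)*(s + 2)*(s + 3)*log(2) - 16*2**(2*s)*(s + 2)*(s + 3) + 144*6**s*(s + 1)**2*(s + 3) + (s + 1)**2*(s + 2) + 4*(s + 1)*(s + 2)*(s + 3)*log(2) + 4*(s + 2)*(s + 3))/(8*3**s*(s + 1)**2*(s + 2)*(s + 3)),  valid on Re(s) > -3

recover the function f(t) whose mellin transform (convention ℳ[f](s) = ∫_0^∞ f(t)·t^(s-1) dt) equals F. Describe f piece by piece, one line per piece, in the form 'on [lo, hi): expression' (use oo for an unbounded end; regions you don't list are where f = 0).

undo the common scale on t: t**3 on [0, 1/2); t*log(t) on [1/2, 2); 2*t**2 on [2, 3)
the shared t-power comes off first: t**2 on [0, 1/2); log(t) on [1/2, 2); 2*t on [2, 3)
treat the 3 regions marked off by 1/3, 4/3 separately and sum
for t in [0, 1/3): the term is ∫ 27*t**3/8·t^(s-1)
∫ 3*t*log(3*t/2)/2·t^(s-1) over [1/3, 4/3)
the [4/3, 2) slice contributes ∫ 9*t**2/2·t^(s-1) dt

on [0, 1/3): 27*t**3/8
on [1/3, 4/3): 3*t*log(3*t/2)/2
on [4/3, 2): 9*t**2/2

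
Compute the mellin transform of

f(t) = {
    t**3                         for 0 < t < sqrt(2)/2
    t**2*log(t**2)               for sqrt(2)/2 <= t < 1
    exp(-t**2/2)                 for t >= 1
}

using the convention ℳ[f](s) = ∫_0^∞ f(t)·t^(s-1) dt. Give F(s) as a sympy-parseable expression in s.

(-2*2**(s/2)*(s + 3) + 2*2**s*(s + 3)*(s**2/4 + s + 1)*uppergamma(s/2, 1/2) + s*(s + 3)*log(2)/2 + s + (s + 3)*log(2) + sqrt(2)*(s**2/4 + s + 1) + 3)/(4*2**(s/2)*(s + 3)*(s**2/4 + s + 1))
  Re(s) > -3

reversing the power substitution: t**(3/2) on [0, 1/2); t*log(t) on [1/2, 1); exp(-t/2) on [1, ∞)
summing 3 kernel integrals split by sqrt(2)/2, 1 yields ℳ[f](s)
segment 0 to sqrt(2)/2 holds t**3; add its integral
[sqrt(2)/2, 1) adds the kernel integral of t**2*log(t**2)
over [1, ∞), the kernel integral of exp(-t**2/2) enters the sum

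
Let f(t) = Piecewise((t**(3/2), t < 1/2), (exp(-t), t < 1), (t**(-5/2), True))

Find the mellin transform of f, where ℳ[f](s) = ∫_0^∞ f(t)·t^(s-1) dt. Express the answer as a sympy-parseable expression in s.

(2*2**s*(2*s - 5)*(2*s + 3)*uppergamma(s, 1/2) - 2*2**s*(2*s - 5)*(2*s + 3)*uppergamma(s, 1) - 4*2**s*(2*s + 3) + sqrt(2)*(2*s - 5))/(2*2**s*(2*s - 5)*(2*s + 3))
  -3/2 < Re(s) < 5/2

the 3 pieces separated at 1/2, 1 each add one integral
segment 0 to 1/2 holds t**(3/2); add its integral
on [1/2, 1): add ∫ exp(-t)·t^(s-1) dt
on [1, ∞): add ∫ t**(-5/2)·t^(s-1) dt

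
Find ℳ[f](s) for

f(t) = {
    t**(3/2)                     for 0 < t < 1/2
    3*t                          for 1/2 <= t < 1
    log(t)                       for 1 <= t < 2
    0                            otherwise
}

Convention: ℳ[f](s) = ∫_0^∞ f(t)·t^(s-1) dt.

(-2*2**(2*s)*(s + 1)*(2*s + 3) + 6*2**s*s**2*(2*s + 3) + 2*2**s*(s + 1)*(2*s + 3) + 4**s*s*(s + 1)*(2*s + 3)*log(4) + sqrt(2)*s**2*(s + 1) - 3*s**2*(2*s + 3))/(2*2**s*s**2*(s + 1)*(2*s + 3))
  Re(s) > -3/2

decompose at 1/2, 1; ℳ[f](s) sums the 3 pieces' integrals
segment 0 to 1/2 holds t**(3/2); add its integral
∫ 3*t·t^(s-1) over [1/2, 1)
[1, 2) adds the kernel integral of log(t)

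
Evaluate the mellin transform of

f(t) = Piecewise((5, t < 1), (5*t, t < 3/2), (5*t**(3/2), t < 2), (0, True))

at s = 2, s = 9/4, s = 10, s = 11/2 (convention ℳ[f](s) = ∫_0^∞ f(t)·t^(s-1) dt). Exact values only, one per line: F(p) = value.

F(2) = -135*sqrt(6)/56 + 155/24 + 80*sqrt(2)/7
F(9/4) = -9*2**(1/4)*3**(3/4)/4 + 80/117 + 135*2**(3/4)*3**(1/4)/52 + 32*2**(3/4)/3
F(10) = -885735*sqrt(6)/47104 + 886759/22528 + 20480*sqrt(2)/23
F(11/2) = 3645*sqrt(6)/832 + 10168775/128128

split f at 1, 3/2: ℳ[f](s) collects 3 kernel integrals
on [0, 1): add ∫ 5·t^(s-1) dt
the [1, 3/2) slice contributes ∫ 5*t·t^(s-1) dt
∫ over [3/2, 2) of 5*t**(3/2)·t^(s-1) joins the sum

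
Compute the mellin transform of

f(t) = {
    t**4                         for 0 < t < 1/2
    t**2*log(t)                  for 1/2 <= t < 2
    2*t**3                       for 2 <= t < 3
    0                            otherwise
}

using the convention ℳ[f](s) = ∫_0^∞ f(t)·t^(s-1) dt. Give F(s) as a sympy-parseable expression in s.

invert the shared t-power to get t**2 on [0, 1/2); log(t) on [1/2, 2); 2*t on [2, 3)
split f at 1/2, 2: ℳ[f](s) collects 3 kernel integrals
between 0 and 1/2 the integrand is t**4·t^(s-1)
the [1/2, 2) slice contributes ∫ t**2*log(t)·t^(s-1) dt
segment 2 to 3 holds 2*t**3; add its integral

(-256*2**(2*s)*(s + 2)**2*(s + 4) + 64*2**(2*s)*(s + 2)*(s + 3)*(s + 4)*log(2) - 64*2**(2*s)*(s + 3)*(s + 4) + 864*6**s*(s + 2)**2*(s + 4) + (s + 2)**2*(s + 3) + 4*(s + 2)*(s + 3)*(s + 4)*log(2) + 4*(s + 3)*(s + 4))/(16*2**s*(s + 2)**2*(s + 3)*(s + 4))
  Re(s) > -4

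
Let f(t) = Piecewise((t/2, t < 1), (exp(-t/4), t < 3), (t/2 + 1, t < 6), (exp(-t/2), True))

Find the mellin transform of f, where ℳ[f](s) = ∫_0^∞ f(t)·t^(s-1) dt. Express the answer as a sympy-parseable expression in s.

(2*2**s*s*(s + 1)*uppergamma(s, 3) - 5*3**s*s - 2*3**s + 2*4**s*s*(s + 1)*uppergamma(s, 1/4) - 2*4**s*s*(s + 1)*uppergamma(s, 3/4) + 8*6**s*s + 2*6**s + s)/(2*s*(s + 1))
  Re(s) > -1

strip the common scale on t: t on [0, 1/2); exp(-t/2) on [1/2, 3/2); t + 1 on [3/2, 3); …
treat the 4 regions marked off by 1, 3, 6 separately and sum
over [0, 1), the kernel integral of t/2 enters the sum
∫ exp(-t/4)·t^(s-1) over [1, 3)
for t in [3, 6): the term is ∫ (t/2 + 1)·t^(s-1)
[6, ∞) adds the kernel integral of exp(-t/2)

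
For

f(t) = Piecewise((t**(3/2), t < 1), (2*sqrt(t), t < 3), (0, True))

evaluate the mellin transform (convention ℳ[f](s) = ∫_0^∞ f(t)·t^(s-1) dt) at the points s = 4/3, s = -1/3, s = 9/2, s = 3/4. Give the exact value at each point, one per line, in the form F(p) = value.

along the cuts 1, ℳ[f](s) splits into 2 integrals
the [0, 1) slice contributes ∫ t**(3/2)·t^(s-1) dt
segment [1, 3) carries 2*sqrt(t); integrate it

F(4/3) = -138/187 + 36*3**(5/6)/11
F(-1/3) = -78/7 + 12*3**(1/6)
F(9/2) = 2909/30
F(3/4) = -52/45 + 24*3**(1/4)/5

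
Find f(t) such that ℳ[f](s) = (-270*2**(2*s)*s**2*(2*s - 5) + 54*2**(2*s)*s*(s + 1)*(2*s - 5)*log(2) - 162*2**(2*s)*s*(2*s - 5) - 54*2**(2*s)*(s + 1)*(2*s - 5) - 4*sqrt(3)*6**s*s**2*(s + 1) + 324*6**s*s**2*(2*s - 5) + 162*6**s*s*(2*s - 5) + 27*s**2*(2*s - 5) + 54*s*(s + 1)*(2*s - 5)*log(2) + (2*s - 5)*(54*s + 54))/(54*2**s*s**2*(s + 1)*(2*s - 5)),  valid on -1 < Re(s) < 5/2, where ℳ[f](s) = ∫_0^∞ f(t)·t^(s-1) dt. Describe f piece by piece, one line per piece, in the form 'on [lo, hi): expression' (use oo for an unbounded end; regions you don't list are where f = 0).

cuts at 1/2, 2, 3: linearity sums the 4 kernel integrals
segment 0 to 1/2 holds t; add its integral
between 1/2 and 2 the integrand is log(t)·t^(s-1)
for t in [2, 3): the term is ∫ (t + 3)·t^(s-1)
segment 3 to ∞ holds t**(-5/2); add its integral

on [0, 1/2): t
on [1/2, 2): log(t)
on [2, 3): t + 3
on [3, oo): t**(-5/2)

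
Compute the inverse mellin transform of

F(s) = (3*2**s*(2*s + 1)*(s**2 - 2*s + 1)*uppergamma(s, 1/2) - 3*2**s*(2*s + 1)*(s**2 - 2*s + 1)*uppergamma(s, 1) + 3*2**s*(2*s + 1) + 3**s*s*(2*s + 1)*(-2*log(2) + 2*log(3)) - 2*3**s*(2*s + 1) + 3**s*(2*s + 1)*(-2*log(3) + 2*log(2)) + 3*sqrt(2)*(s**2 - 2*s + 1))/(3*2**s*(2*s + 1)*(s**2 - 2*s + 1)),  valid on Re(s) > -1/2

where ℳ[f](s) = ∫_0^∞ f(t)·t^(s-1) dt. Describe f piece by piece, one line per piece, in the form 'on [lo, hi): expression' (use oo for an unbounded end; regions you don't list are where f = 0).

on [0, 1/2): sqrt(t)
on [1/2, 1): exp(-t)
on [1, 3/2): log(t)/t

along the cuts 1/2, 1, ℳ[f](s) splits into 3 integrals
∫ over [0, 1/2) of sqrt(t)·t^(s-1) joins the sum
for t in [1/2, 1): the term is ∫ exp(-t)·t^(s-1)
segment [1, 3/2) carries log(t)/t; integrate it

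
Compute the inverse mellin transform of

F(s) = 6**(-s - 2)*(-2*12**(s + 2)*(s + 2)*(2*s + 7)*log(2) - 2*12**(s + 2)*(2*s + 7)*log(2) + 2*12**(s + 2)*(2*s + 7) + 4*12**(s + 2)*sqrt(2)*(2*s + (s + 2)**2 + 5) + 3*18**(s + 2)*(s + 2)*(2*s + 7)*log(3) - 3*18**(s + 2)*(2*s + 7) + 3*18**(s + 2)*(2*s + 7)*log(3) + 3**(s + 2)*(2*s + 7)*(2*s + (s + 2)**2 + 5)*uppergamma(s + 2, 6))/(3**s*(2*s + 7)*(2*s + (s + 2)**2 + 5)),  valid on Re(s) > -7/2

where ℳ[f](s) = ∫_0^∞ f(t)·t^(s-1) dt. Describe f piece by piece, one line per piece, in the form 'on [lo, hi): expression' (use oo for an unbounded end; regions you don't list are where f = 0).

on [0, 2/3): 27*sqrt(3)*t**(7/2)
on [2/3, 1): 27*t**3*log(3*t)
on [1, oo): 9*t**2*exp(-6*t)

strip the common scale on t: t**(7/2) on [0, 2); t**3*log(t) on [2, 3); t**2*exp(-2*t) on [3, ∞)
undo the shared t-power: t**(3/2) on [0, 2); t*log(t) on [2, 3); exp(-2*t) on [3, ∞)
slice at 2/3, 1, transform all 3 pieces, and sum them
for t in [0, 2/3): the term is ∫ 27*sqrt(3)*t**(7/2)·t^(s-1)
on [2/3, 1): add ∫ 27*t**3*log(3*t)·t^(s-1) dt
segment 1 to ∞ holds 9*t**2*exp(-6*t); add its integral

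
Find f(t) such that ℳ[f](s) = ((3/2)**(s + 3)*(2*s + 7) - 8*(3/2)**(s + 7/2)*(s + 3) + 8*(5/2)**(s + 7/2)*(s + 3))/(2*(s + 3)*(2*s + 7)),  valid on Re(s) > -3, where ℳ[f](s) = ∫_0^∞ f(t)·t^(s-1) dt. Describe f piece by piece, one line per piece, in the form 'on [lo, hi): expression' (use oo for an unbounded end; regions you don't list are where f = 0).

on [0, 3/2): t**3/2
on [3/2, 5/2): 2*t**(7/2)

linearity at 3/2 turns ℳ[f](s) into 2 summed integrals
segment [0, 3/2) carries t**3/2; integrate it
on [3/2, 5/2): add ∫ 2*t**(7/2)·t^(s-1) dt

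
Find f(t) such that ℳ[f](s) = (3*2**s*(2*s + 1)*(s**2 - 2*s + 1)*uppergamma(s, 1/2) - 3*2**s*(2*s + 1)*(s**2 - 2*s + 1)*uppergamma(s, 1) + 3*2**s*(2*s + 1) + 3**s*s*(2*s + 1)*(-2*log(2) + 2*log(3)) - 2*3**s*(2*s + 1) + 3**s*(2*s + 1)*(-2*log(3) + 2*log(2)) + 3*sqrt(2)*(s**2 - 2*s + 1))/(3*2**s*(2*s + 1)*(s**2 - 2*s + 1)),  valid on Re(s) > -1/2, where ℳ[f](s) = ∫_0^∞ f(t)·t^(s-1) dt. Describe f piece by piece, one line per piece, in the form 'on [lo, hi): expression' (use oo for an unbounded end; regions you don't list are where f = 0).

treat the 3 regions marked off by 1/2, 1 separately and sum
the [0, 1/2) slice contributes ∫ sqrt(t)·t^(s-1) dt
for t in [1/2, 1): the term is ∫ exp(-t)·t^(s-1)
over [1, 3/2), the kernel integral of log(t)/t enters the sum

on [0, 1/2): sqrt(t)
on [1/2, 1): exp(-t)
on [1, 3/2): log(t)/t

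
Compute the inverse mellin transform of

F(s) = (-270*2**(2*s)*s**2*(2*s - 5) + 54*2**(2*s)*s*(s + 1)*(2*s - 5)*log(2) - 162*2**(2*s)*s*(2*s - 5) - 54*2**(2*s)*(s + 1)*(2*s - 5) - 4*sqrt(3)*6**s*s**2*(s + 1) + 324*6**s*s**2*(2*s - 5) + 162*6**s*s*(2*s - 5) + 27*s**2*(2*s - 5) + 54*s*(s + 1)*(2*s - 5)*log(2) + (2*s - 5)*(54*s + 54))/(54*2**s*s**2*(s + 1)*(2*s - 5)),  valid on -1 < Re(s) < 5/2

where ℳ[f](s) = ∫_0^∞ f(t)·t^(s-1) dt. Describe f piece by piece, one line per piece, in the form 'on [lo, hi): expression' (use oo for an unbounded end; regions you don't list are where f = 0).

on [0, 1/2): t
on [1/2, 2): log(t)
on [2, 3): t + 3
on [3, oo): t**(-5/2)

breakpoints 1/2, 2, 3: one integral from each of the 4 segments
the [0, 1/2) slice contributes ∫ t·t^(s-1) dt
∫ over [1/2, 2) of log(t)·t^(s-1) joins the sum
over [2, 3), the kernel integral of (t + 3) enters the sum
[3, ∞) adds the kernel integral of t**(-5/2)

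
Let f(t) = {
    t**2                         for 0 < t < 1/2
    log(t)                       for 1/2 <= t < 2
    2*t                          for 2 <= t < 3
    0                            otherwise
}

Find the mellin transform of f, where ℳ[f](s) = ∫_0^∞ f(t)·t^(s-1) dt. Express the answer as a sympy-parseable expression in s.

breakpoints 1/2, 2: one integral from each of the 3 segments
over [0, 1/2), the kernel integral of t**2 enters the sum
piece [1/2, 2): integrate log(t) against the kernel
∫ over [2, 3) of 2*t·t^(s-1) joins the sum

(-16*2**(2*s)*s**2*(s + 2) + 4*2**(2*s)*s*(s + 1)*(s + 2)*log(2) - 4*2**(2*s)*(s + 1)*(s + 2) + 24*6**s*s**2*(s + 2) + s**2*(s + 1) + 4*s*(s + 1)*(s + 2)*log(2) + 4*(s + 1)*(s + 2))/(4*2**s*s**2*(s + 1)*(s + 2))
  Re(s) > -2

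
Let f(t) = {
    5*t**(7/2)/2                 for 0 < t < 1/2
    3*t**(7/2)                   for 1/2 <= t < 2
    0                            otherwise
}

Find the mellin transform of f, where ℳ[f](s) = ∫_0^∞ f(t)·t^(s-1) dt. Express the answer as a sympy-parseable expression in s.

(-2**(-s - 7/2) + 6*2**(s + 7/2))/(2*s + 7)
  Re(s) > -7/2

cuts at 1/2: linearity sums the 2 kernel integrals
on [0, 1/2): add ∫ 5*t**(7/2)/2·t^(s-1) dt
piece [1/2, 2): integrate 3*t**(7/2) against the kernel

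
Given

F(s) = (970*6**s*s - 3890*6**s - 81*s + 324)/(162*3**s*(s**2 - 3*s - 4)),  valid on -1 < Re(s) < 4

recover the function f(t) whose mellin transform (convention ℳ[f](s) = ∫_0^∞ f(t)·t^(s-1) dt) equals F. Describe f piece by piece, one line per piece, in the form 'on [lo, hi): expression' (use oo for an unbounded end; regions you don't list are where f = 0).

remove the common scale on t first: t on [0, 1/2); 2*t on [1/2, 3); t**(-4) on [3, ∞)
split f at 1/3, 2: ℳ[f](s) collects 3 kernel integrals
on [0, 1/3) integrate f = 3*t/2 against the kernel
for t in [1/3, 2): the term is ∫ 3*t·t^(s-1)
over [2, ∞), the kernel integral of 16/(81*t**4) enters the sum

on [0, 1/3): 3*t/2
on [1/3, 2): 3*t
on [2, oo): 16/(81*t**4)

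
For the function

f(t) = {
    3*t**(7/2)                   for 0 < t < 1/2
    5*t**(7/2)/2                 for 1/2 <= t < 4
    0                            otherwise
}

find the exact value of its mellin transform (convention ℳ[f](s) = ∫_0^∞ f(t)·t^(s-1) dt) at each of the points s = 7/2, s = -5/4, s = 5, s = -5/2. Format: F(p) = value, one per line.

F(7/2) = 10485761/1792
F(-5/4) = 2**(3/4)/36 + 160*sqrt(2)/9
F(5) = sqrt(2)/8704 + 655360/17
F(-5/2) = 41/4

integrate the 2 segments split at 1/2, then add the results
∫ 3*t**(7/2)·t^(s-1) over [0, 1/2)
segment [1/2, 4) carries 5*t**(7/2)/2; integrate it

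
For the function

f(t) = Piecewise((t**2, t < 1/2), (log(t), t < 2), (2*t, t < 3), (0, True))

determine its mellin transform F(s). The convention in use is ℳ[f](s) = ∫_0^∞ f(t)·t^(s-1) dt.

(-16*2**(2*s)*s**2*(s + 2) + 4*2**(2*s)*s*(s + 1)*(s + 2)*log(2) - 4*2**(2*s)*(s + 1)*(s + 2) + 24*6**s*s**2*(s + 2) + s**2*(s + 1) + 4*s*(s + 1)*(s + 2)*log(2) + 4*(s + 1)*(s + 2))/(4*2**s*s**2*(s + 1)*(s + 2))
  Re(s) > -2

breakpoints 1/2, 2: one integral from each of the 3 segments
the [0, 1/2) slice contributes ∫ t**2·t^(s-1) dt
the [1/2, 2) slice contributes ∫ log(t)·t^(s-1) dt
piece [2, 3): integrate 2*t against the kernel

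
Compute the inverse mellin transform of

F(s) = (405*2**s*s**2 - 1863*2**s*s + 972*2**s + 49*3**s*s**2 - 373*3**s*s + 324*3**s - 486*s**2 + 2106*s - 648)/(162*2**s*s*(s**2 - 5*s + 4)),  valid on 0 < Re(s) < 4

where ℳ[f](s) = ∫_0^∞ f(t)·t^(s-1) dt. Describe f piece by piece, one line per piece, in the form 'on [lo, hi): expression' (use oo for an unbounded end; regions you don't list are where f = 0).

on [0, 1/2): 1
on [1/2, 1): (2*t + 1)/t
on [1, 3/2): 1/2
on [3/2, oo): t**(-4)

back out the shared t-power: t on [0, 1/2); 2*t + 1 on [1/2, 1); t/2 on [1, 3/2); …
integrate the 4 segments split at 1/2, 1, 3/2, then add the results
∫ over [0, 1/2) of 1·t^(s-1) joins the sum
the [1/2, 1) slice contributes ∫ (2*t + 1)/t·t^(s-1) dt
on [1, 3/2): add ∫ 1/2·t^(s-1) dt
on [3/2, ∞) integrate f = t**(-4) against the kernel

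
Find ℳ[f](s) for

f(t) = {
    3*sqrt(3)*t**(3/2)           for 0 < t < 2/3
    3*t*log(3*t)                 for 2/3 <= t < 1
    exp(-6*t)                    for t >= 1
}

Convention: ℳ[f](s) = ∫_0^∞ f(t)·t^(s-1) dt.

(-12**s*s*(2*s + 3)*log(4) - 12**s*(2*s + 3)*log(4) + 12**s*(4*s + 6) + 12**s*sqrt(2)*(4*s**2 + 8*s + 4) + 3*18**s*s*(2*s + 3)*log(3) + 18**s*(-6*s - 9) + 3*18**s*(2*s + 3)*log(3) + 3**s*(2*s + 3)*(s**2 + 2*s + 1)*uppergamma(s, 6))/(18**s*(2*s + 3)*(s**2 + 2*s + 1))
  Re(s) > -3/2

undo the common scale on t: t**(3/2) on [0, 2); t*log(t) on [2, 3); exp(-2*t) on [3, ∞)
integrate the 3 segments split at 2/3, 1, then add the results
the [0, 2/3) slice contributes ∫ 3*sqrt(3)*t**(3/2)·t^(s-1) dt
[2/3, 1) adds the kernel integral of 3*t*log(3*t)
the [1, ∞) slice contributes ∫ exp(-6*t)·t^(s-1) dt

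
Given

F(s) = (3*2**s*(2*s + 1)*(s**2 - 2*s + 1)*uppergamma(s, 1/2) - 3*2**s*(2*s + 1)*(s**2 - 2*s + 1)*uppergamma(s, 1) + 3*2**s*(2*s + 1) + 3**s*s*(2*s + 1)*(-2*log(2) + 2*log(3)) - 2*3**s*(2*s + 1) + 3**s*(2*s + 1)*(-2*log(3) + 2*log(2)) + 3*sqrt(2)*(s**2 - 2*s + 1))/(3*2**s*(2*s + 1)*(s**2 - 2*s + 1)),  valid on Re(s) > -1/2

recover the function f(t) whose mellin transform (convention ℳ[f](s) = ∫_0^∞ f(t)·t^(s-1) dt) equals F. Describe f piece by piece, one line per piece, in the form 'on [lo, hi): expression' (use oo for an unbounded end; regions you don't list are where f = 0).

the 3 pieces separated at 1/2, 1 each add one integral
∫ over [0, 1/2) of sqrt(t)·t^(s-1) joins the sum
piece [1/2, 1): integrate exp(-t) against the kernel
the [1, 3/2) slice contributes ∫ log(t)/t·t^(s-1) dt

on [0, 1/2): sqrt(t)
on [1/2, 1): exp(-t)
on [1, 3/2): log(t)/t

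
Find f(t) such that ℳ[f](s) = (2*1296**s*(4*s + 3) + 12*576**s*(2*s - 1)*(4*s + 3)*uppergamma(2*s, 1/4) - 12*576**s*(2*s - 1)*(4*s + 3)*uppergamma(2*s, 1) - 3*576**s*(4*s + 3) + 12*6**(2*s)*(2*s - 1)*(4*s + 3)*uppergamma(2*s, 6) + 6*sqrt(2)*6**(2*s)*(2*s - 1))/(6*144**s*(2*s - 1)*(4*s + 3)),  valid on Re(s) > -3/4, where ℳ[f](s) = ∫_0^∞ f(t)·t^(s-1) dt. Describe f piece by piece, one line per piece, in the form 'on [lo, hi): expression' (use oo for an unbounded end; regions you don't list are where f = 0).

on [0, 1/4): t**(3/4)
on [1/4, 4): exp(-sqrt(t)/2)
on [4, 9): 1/(2*sqrt(t))
on [9, oo): exp(-2*sqrt(t))

back out the power substitution: t**(3/2) on [0, 1/2); exp(-t/2) on [1/2, 2); 1/(2*t) on [2, 3); …
split f at 1/4, 4, 9: ℳ[f](s) collects 4 kernel integrals
segment 0 to 1/4 holds t**(3/4); add its integral
∫ over [1/4, 4) of exp(-sqrt(t)/2)·t^(s-1) joins the sum
for t in [4, 9): the term is ∫ 1/(2*sqrt(t))·t^(s-1)
between 9 and ∞ the integrand is exp(-2*sqrt(t))·t^(s-1)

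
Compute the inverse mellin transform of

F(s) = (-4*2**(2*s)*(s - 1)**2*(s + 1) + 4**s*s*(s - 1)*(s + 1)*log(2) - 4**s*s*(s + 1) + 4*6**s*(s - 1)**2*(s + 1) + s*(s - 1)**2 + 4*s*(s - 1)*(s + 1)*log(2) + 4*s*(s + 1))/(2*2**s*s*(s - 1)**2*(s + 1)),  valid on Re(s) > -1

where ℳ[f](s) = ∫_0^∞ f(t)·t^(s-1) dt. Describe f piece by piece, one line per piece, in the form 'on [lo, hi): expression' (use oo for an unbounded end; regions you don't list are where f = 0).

on [0, 1/2): t
on [1/2, 2): log(t)/t
on [2, 3): 2

reversing the shared t-power: t**2 on [0, 1/2); log(t) on [1/2, 2); 2*t on [2, 3)
summing 3 kernel integrals split by 1/2, 2 yields ℳ[f](s)
∫ t·t^(s-1) over [0, 1/2)
piece [1/2, 2): integrate log(t)/t against the kernel
∫ over [2, 3) of 2·t^(s-1) joins the sum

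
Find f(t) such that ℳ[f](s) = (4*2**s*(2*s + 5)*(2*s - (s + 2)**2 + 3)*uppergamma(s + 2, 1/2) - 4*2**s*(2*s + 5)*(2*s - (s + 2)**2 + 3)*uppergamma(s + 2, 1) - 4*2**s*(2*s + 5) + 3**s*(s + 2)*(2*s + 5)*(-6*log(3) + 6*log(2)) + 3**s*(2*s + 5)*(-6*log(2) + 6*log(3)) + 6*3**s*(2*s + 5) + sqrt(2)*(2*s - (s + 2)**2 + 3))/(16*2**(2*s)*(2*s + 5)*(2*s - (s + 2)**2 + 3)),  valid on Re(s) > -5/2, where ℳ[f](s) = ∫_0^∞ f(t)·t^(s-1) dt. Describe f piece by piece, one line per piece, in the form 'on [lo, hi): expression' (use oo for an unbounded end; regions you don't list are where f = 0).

on [0, 1/4): sqrt(2)*t**(5/2)
on [1/4, 1/2): t**2*exp(-2*t)
on [1/2, 3/4): t*log(2*t)/2

peel off the shared t-power: sqrt(2)*sqrt(t) on [0, 1/4); exp(-2*t) on [1/4, 1/2); log(2*t)/(2*t) on [1/2, 3/4)
undo the common scale on t: sqrt(t) on [0, 1/2); exp(-t) on [1/2, 1); log(t)/t on [1, 3/2)
summing 3 kernel integrals split by 1/4, 1/2 yields ℳ[f](s)
[0, 1/4) adds the kernel integral of sqrt(2)*t**(5/2)
over [1/4, 1/2), the kernel integral of t**2*exp(-2*t) enters the sum
segment [1/2, 3/4) carries t*log(2*t)/2; integrate it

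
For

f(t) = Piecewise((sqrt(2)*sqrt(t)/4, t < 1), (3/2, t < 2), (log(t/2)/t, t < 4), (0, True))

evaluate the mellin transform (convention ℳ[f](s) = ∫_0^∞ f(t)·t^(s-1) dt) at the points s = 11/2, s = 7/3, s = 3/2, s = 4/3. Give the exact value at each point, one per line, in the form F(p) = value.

F(11/2) = -22771/891 + 68137*sqrt(2)/7128 + 1024*log(2)/9
F(7/3) = -9*2**(2/3)/4 - 9/14 + 3*sqrt(2)/34 + 3*2**(2/3)*log(2) + 207*2**(1/3)/56
F(3/2) = -9 + 4*log(2) + 49*sqrt(2)/8
F(4/3) = -9*2**(2/3) - 9/8 + 3*sqrt(2)/22 + 3*2**(2/3)*log(2) + 45*2**(1/3)/4

invert the shared t-power to get sqrt(2)*t**(3/2)/4 on [0, 1); 3*t/2 on [1, 2); log(t/2) on [2, 4)
strip the common scale on t: t**(3/2) on [0, 1/2); 3*t on [1/2, 1); log(t) on [1, 2)
split f at 1, 2: ℳ[f](s) collects 3 kernel integrals
[0, 1) adds the kernel integral of sqrt(2)*sqrt(t)/4
on [1, 2) integrate f = 3/2 against the kernel
over [2, 4), the kernel integral of log(t/2)/t enters the sum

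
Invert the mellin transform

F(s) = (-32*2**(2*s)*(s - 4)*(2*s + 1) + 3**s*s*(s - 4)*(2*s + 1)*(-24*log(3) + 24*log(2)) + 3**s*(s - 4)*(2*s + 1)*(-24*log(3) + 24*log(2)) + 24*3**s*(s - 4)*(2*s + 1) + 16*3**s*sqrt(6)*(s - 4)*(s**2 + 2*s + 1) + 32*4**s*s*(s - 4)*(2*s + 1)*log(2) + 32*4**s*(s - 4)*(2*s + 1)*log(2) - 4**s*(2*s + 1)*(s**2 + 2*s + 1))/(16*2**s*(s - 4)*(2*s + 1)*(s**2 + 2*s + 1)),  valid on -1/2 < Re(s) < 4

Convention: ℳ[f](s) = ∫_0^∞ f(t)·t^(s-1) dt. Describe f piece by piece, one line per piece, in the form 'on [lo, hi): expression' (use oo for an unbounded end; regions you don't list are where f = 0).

treat the 3 regions marked off by 3/2, 2 separately and sum
piece [0, 3/2): integrate sqrt(t) against the kernel
over [3/2, 2), the kernel integral of t*log(t) enters the sum
piece [2, ∞): integrate t**(-4) against the kernel

on [0, 3/2): sqrt(t)
on [3/2, 2): t*log(t)
on [2, oo): t**(-4)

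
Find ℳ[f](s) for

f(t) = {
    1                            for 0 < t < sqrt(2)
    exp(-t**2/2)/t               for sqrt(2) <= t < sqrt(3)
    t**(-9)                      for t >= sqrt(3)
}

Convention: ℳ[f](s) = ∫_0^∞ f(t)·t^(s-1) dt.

strip the shared t-power: t on [0, sqrt(2)); exp(-t**2/2) on [sqrt(2), sqrt(3)); t**(-8) on [sqrt(3), ∞)
back out the power substitution: sqrt(t) on [0, 2); exp(-t/2) on [2, 3); t**(-4) on [3, ∞)
split f at sqrt(2), sqrt(3): ℳ[f](s) collects 3 kernel integrals
over [0, sqrt(2)), the kernel integral of 1 enters the sum
the [sqrt(2), sqrt(3)) slice contributes ∫ exp(-t**2/2)/t·t^(s-1) dt
on [sqrt(3), ∞): add ∫ t**(-9)·t^(s-1) dt

(972*2**(s/2)*(s - 9) + 243*2**(s/2 + 1/2)*s*(s - 9)*uppergamma(s/2 - 1/2, 1) - 243*2**(s/2 + 1/2)*s*(s - 9)*uppergamma(s/2 - 1/2, 3/2) - 4*3**(s/2 + 1/2)*s)/(972*s*(s - 9))
  0 < Re(s) < 9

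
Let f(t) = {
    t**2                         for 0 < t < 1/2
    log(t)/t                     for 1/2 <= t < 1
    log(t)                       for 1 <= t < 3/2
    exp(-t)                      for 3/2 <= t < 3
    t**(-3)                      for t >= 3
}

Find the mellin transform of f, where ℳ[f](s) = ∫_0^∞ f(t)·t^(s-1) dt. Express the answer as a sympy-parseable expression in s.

(108*2**s*s**2*(s - 3)*(s + 2)*(s**2 - 2*s + 1)*uppergamma(s, 3/2) - 108*2**s*s**2*(s - 3)*(s + 2)*(s**2 - 2*s + 1)*uppergamma(s, 3) - 108*2**s*s**2*(s - 3)*(s + 2) + 108*2**s*(s - 3)*(s + 2)*(s**2 - 2*s + 1) - 108*3**s*s*(s - 3)*(s + 2)*(s**2 - 2*s + 1)*log(2) + 108*3**s*s*(s - 3)*(s + 2)*(s**2 - 2*s + 1)*log(3) - 108*3**s*(s - 3)*(s + 2)*(s**2 - 2*s + 1) - 4*6**s*s**2*(s + 2)*(s**2 - 2*s + 1) + 216*s**3*(s - 3)*(s + 2)*log(2) - 216*s**2*(s - 3)*(s + 2)*log(2) + 216*s**2*(s - 3)*(s + 2) + 27*s**2*(s - 3)*(s**2 - 2*s + 1))/(108*2**s*s**2*(s - 3)*(s + 2)*(s**2 - 2*s + 1))
  -2 < Re(s) < 3

the 5 pieces separated at 1/2, 1, 3/2, 3 each add one integral
on [0, 1/2): add ∫ t**2·t^(s-1) dt
on [1/2, 1): add ∫ log(t)/t·t^(s-1) dt
between 1 and 3/2 the integrand is log(t)·t^(s-1)
[3/2, 3) adds the kernel integral of exp(-t)
between 3 and ∞ the integrand is t**(-3)·t^(s-1)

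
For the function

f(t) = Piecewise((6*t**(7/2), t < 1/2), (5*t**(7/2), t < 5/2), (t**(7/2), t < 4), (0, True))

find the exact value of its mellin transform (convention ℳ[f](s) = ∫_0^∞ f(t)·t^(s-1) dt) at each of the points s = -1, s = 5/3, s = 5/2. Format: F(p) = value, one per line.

F(-1) = sqrt(2)/20 + 64/5 + 5*sqrt(10)
F(5/3) = 3*2**(5/6)/992 + 9375*2**(5/6)*5**(1/6)/248 + 6144*2**(1/3)/31
F(5/2) = 108215/128

treat the 3 regions marked off by 1/2, 5/2 separately and sum
on [0, 1/2) integrate f = 6*t**(7/2) against the kernel
for t in [1/2, 5/2): the term is ∫ 5*t**(7/2)·t^(s-1)
∫ t**(7/2)·t^(s-1) over [5/2, 4)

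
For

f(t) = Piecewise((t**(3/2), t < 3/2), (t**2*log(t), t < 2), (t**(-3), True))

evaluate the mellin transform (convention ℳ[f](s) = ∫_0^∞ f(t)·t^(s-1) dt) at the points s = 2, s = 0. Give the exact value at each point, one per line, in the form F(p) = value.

remove the shared t-power first: t**(5/2) on [0, 3/2); t**3*log(t) on [3/2, 2); t**(-2) on [2, ∞)
undo the shared t-power: sqrt(t) on [0, 3/2); t*log(t) on [3/2, 2); t**(-4) on [2, ∞)
f breaks at 3/2, 2 into 3 integrals to sum
∫ over [0, 3/2) of t**(3/2)·t^(s-1) joins the sum
∫ t**2*log(t)·t^(s-1) over [3/2, 2)
over [2, ∞), the kernel integral of t**(-3) enters the sum

F(2) = -81*log(3)/64 - 47/256 + 27*sqrt(6)/56 + 337*log(2)/64
F(0) = -9*log(3)/8 - 19/48 + sqrt(6)/2 + 25*log(2)/8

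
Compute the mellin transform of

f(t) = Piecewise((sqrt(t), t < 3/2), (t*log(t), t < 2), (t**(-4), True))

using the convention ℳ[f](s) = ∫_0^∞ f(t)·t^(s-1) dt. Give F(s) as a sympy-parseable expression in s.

(-32*2**(2*s)*(s - 4)*(2*s + 1) + 3**s*s*(s - 4)*(2*s + 1)*(-24*log(3) + 24*log(2)) + 3**s*(s - 4)*(2*s + 1)*(-24*log(3) + 24*log(2)) + 24*3**s*(s - 4)*(2*s + 1) + 16*3**s*sqrt(6)*(s - 4)*(s**2 + 2*s + 1) + 32*4**s*s*(s - 4)*(2*s + 1)*log(2) + 32*4**s*(s - 4)*(2*s + 1)*log(2) - 4**s*(2*s + 1)*(s**2 + 2*s + 1))/(16*2**s*(s - 4)*(2*s + 1)*(s**2 + 2*s + 1))
  -1/2 < Re(s) < 4

decompose at 3/2, 2; ℳ[f](s) sums the 3 pieces' integrals
piece [0, 3/2): integrate sqrt(t) against the kernel
for t in [3/2, 2): the term is ∫ t*log(t)·t^(s-1)
the [2, ∞) slice contributes ∫ t**(-4)·t^(s-1) dt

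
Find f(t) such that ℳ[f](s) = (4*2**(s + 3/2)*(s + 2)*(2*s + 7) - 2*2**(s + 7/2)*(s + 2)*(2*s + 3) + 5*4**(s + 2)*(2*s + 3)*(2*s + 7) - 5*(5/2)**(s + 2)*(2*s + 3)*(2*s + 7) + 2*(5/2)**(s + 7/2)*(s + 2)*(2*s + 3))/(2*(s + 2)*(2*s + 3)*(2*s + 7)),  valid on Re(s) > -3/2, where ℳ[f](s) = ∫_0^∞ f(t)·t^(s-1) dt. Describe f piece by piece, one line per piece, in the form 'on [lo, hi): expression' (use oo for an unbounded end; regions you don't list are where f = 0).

linearity at 2, 5/2 turns ℳ[f](s) into 3 summed integrals
∫ t**(3/2)·t^(s-1) over [0, 2)
∫ over [2, 5/2) of t**(7/2)/2·t^(s-1) joins the sum
over [5/2, 4), the kernel integral of 5*t**2/2 enters the sum

on [0, 2): t**(3/2)
on [2, 5/2): t**(7/2)/2
on [5/2, 4): 5*t**2/2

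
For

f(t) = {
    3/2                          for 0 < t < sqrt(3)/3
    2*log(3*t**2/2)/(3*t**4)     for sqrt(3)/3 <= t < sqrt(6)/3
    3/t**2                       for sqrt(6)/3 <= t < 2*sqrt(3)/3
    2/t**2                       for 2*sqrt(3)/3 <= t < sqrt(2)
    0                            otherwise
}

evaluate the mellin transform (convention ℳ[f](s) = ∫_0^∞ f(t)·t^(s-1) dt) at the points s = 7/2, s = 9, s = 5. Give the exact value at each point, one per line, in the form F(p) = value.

undo the power substitution: 3/2 on [0, 1/3); 2*log(3*t/2)/(3*t**2) on [1/3, 2/3); 3/t on [2/3, 4/3); …
reversing the shared t-power: 3*t/2 on [0, 1/3); 2*log(3*t/2)/(3*t) on [1/3, 2/3); 3 on [2/3, 4/3); …
back out the common scale on t: t on [0, 1/2); log(t)/t on [1/2, 1); 3 on [1, 2); …
decompose at sqrt(3)/3, sqrt(6)/3, 2*sqrt(3)/3; ℳ[f](s) sums the 4 pieces' integrals
between 0 and sqrt(3)/3 the integrand is 3/2·t^(s-1)
between sqrt(3)/3 and sqrt(6)/3 the integrand is 2*log(3*t**2/2)/(3*t**4)·t^(s-1)
over [sqrt(6)/3, 2*sqrt(3)/3), the kernel integral of 3/t**2 enters the sum
piece [2*sqrt(3)/3, sqrt(2)): integrate 2/t**2 against the kernel

F(7/2) = 3**(1/4)*(-210*2**(3/4) - 84*log(2) + 28*sqrt(2) + 28*6**(3/4) + 339)/63
F(9) = sqrt(3)*(-12816*sqrt(2) + 1260*log(2) + 58279 + 194400*sqrt(6))/255150
F(5) = sqrt(3)*(-180*sqrt(2) + 60*log(2) + 203 + 120*sqrt(6))/270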